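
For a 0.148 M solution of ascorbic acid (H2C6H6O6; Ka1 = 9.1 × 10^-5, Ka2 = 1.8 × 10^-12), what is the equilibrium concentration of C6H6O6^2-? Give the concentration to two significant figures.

First ionization gives [H+] ≈ [HC6H6O6-] = 3.67 × 10^-3 M.
Second step: Ka2 = [H+][C6H6O6^2-]/[HC6H6O6-] ≈ [C6H6O6^2-] (since [H+] ≈ [HC6H6O6-]).
So [C6H6O6^2-] ≈ Ka2.

1.8 × 10^-12 M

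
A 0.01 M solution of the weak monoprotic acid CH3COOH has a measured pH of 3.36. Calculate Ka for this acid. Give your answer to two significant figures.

Ka = 2.0 × 10^-5

[H+] = 10^(-3.36) = 4.37 × 10^-4 M
At equilibrium [HA] = 0.01 − 4.37 × 10^-4 = 9.56 × 10^-3 M
Ka = [H+][A-]/[HA] = (4.37 × 10^-4)² / 9.56 × 10^-3 = 2.0 × 10^-5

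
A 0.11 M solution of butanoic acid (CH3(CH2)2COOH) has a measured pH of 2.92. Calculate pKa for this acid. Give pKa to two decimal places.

pKa = 4.88

[H+] = 10^(-2.92) = 1.20 × 10^-3 M
At equilibrium [HA] = 0.11 − 1.20 × 10^-3 = 1.09 × 10^-1 M
Ka = [H+][A-]/[HA] = (1.20 × 10^-3)² / 1.09 × 10^-1 = 1.32 × 10^-5
pKa = -log(1.32 × 10^-5) = 4.88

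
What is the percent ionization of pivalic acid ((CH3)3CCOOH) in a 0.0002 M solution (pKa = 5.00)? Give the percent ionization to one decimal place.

20.0%

(CH3)3CCOOH ⇌ (CH3)3CCOO- + H+; let x = [H+] at equilibrium.
Ka = 10^(−5.00) = 1.00 × 10^-5
Ka = x²/(C₀ − x); solving the quadratic gives x = 4.00 × 10^-5 M.
Fraction ionized = 4.00 × 10^-5 / 0.0002 = 0.2000 → 20.0%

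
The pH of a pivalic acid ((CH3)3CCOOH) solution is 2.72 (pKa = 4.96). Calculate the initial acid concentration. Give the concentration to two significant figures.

C₀ = 3.3 × 10^-1 M

[H+] = 10^(-2.72) = 1.91 × 10^-3 M = x
Ka = 10^(−4.96) = 1.10 × 10^-5
Ka = x²/(C₀ − x) ⇒ C₀ = x + x²/Ka
C₀ = 1.91 × 10^-3 + (1.91 × 10^-3)²/(1.10 × 10^-5) = 3.34 × 10^-1 M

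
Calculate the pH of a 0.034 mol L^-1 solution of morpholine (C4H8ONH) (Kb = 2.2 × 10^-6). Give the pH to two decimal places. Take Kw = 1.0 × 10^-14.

C4H8ONH + H2O ⇌ C4H8ONH2+ + OH-
From the ICE table, Kb = x²/(0.034 − x) = 2.2 × 10^-6.
Neglecting x in the denominator: x = √(2.2 × 10^-6 × 0.034) = 2.73 × 10^-4 M
pOH = −log(2.73 × 10^-4) = 3.56; pH = 14.00 − 3.56 = 10.44

pH = 10.44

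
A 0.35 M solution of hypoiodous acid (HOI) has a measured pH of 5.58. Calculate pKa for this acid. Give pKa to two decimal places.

[H+] = 10^(-5.58) = 2.63 × 10^-6 M
At equilibrium [HA] = 0.35 − 2.63 × 10^-6 = 3.50 × 10^-1 M
Ka = [H+][A-]/[HA] = (2.63 × 10^-6)² / 3.50 × 10^-1 = 1.98 × 10^-11
pKa = -log(1.98 × 10^-11) = 10.70

pKa = 10.70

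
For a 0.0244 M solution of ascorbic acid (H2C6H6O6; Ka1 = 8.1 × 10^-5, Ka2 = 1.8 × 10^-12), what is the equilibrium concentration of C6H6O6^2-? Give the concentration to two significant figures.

First ionization gives [H+] ≈ [HC6H6O6-] = 1.37 × 10^-3 M.
Second step: Ka2 = [H+][C6H6O6^2-]/[HC6H6O6-] ≈ [C6H6O6^2-] (since [H+] ≈ [HC6H6O6-]).
So [C6H6O6^2-] ≈ Ka2.

1.8 × 10^-12 M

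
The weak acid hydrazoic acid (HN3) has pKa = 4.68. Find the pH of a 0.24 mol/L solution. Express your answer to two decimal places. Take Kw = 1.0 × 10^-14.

HN3 ⇌ N3- + H+
Ka = 10^(−4.68) = 2.09 × 10^-5
From the ICE table, Ka = [H+]²/(0.24 − [H+]) = 2.09 × 10^-5.
Assume [H+] ≪ 0.24: [H+] ≈ √(2.09 × 10^-5 × 0.24) = 2.24 × 10^-3 M
([H+]/C₀ = 0.93% < 5%, so the approximation holds.)
pH = −log(2.24 × 10^-3) = 2.65

pH = 2.65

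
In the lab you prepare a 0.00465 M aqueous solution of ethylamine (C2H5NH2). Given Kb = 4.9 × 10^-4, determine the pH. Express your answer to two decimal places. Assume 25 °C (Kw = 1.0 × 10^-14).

pH = 11.11

C2H5NH2 + H2O ⇌ C2H5NH3+ + OH-
Kb = [OH-]²/(0.00465 − [OH-]) = 4.9 × 10^-4
Here C₀/Kb ≈ 9.49, so the small-[OH-] approximation fails. Use the quadratic:
[OH-] = (−Kb + √(Kb² + 4·Kb·C₀))/2 = 1.28 × 10^-3 M
pOH = 2.89, so pH = 14.00 − pOH = 11.11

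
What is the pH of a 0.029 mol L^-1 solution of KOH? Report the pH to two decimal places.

KOH is a strong base; [OH-] = 0.029 M.
pOH = -log(0.029) = 1.54
pH = 14.00 - 1.54 = 12.46

pH = 12.46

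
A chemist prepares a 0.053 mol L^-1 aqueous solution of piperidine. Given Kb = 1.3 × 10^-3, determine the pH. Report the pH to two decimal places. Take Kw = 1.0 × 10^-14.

pH = 11.89

C5H10NH + H2O ⇌ C5H10NH2+ + OH-
From the ICE table, Kb = x²/(0.053 − x) = 1.3 × 10^-3.
x is not negligible relative to C₀; solve x² + 0.0013·x − 6.89e-05 = 0.
x = (−Kb + √(Kb² + 4·Kb·C₀))/2 = 7.68 × 10^-3 M
pOH = 2.11, so pH = 14.00 − pOH = 11.89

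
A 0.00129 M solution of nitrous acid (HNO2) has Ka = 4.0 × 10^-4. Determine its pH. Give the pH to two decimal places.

pH = 3.26

HNO2 ⇌ NO2- + H+
Ka = [H+]²/(0.00129 − [H+]) = 4.0 × 10^-4
Here C₀/Ka ≈ 3.22, so the small-[H+] approximation fails. Use the quadratic:
[H+] = (−Ka + √(Ka² + 4·Ka·C₀))/2 = 5.46 × 10^-4 M
pH = −log(5.46 × 10^-4) = 3.26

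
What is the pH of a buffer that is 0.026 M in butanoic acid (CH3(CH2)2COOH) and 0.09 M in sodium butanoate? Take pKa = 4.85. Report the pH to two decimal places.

pH = 5.39

Using pH = pKa + log([base]/[acid]) with [base]/[acid] = 0.09/0.026:
pH = 4.85 + (+0.539) = 5.39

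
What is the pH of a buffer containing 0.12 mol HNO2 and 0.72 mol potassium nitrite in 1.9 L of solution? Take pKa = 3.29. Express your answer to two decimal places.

pH = 4.07

pH = pKa + log([A⁻]/[HA]) = 3.29 + log(0.72/0.12)
pH = 3.29 + (+0.778) = 4.07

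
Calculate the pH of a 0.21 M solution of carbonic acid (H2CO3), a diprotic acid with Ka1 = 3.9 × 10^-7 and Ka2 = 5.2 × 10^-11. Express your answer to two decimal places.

pH = 3.54

Ka1 ≫ Ka2, so treat the first dissociation as the only significant source of H+.
Ka1 = x²/(0.21 − x) = 3.9 × 10^-7
x ≈ √(3.9 × 10^-7 × 0.21) = 2.86 × 10^-4 M
pH = −log(2.86 × 10^-4) = 3.54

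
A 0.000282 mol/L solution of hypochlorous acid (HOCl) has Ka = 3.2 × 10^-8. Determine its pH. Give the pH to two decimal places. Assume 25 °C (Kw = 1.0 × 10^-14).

HOCl ⇌ OCl- + H+
Let x = [H+] at equilibrium. Ka = x²/(0.000282 − x).
Neglecting x in the denominator: x = √(3.2 × 10^-8 × 0.000282) = 3.00 × 10^-6 M
pH = −log[H+] = −log(3.00 × 10^-6) = 5.52

pH = 5.52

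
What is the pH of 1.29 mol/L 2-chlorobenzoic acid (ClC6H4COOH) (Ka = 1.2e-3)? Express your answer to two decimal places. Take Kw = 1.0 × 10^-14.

ClC6H4COOH ⇌ ClC6H4COO- + H+
Ka = [H+]²/(1.29 − [H+]) = 1.2 × 10^-3
Neglecting [H+] in the denominator: [H+] = √(1.2 × 10^-3 × 1.29) = 3.93 × 10^-2 M
Check: 3% ionized — well under 5%, approximation valid.
pH = −log(3.93 × 10^-2) = 1.41

pH = 1.41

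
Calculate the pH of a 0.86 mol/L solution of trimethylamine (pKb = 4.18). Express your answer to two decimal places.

pH = 11.88

(CH3)3N + H2O ⇌ (CH3)3NH+ + OH-
Kb = 10^(−4.18) = 6.61 × 10^-5
From the ICE table, Kb = [OH-]²/(0.86 − [OH-]) = 6.61 × 10^-5.
Since Kb ≪ C₀, [OH-] ≈ √(Kb·C₀) = 7.54 × 10^-3 M.
Check: 0.88% ionized — well under 5%, approximation valid.
pOH = 2.12, so pH = 14.00 − pOH = 11.88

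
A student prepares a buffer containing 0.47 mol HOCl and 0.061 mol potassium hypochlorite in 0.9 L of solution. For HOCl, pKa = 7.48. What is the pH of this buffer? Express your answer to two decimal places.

Using pH = pKa + log([base]/[acid]) with [base]/[acid] = 0.061/0.47:
pH = 7.48 + (-0.887) = 6.59

pH = 6.59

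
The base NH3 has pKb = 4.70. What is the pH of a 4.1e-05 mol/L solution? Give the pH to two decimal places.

pH = 9.31

NH3 + H2O ⇌ NH4+ + OH-
Kb = 10^(−4.70) = 2.00 × 10^-5
Kb = [OH-]²/(4.1e-05 − [OH-]) = 2.00 × 10^-5
Here C₀/Kb ≈ 2.05, so the small-[OH-] approximation fails. Use the quadratic:
[OH-] = [−2e-05 + √(2e-05² + 3.28e-09)]/2 = 2.03 × 10^-5 M
pOH = 4.69, so pH = 14.00 − pOH = 9.31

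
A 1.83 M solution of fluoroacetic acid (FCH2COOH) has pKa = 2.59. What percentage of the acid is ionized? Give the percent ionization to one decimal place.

FCH2COOH ⇌ FCH2COO- + H+; let x = [H+] at equilibrium.
Ka = 10^(−2.59) = 2.57 × 10^-3
x ≈ √(Ka·C₀) = √(2.57 × 10^-3 × 1.83) = 6.86 × 10^-2 M
Fraction ionized = 6.86 × 10^-2 / 1.83 = 0.0375 → 3.7%

3.7%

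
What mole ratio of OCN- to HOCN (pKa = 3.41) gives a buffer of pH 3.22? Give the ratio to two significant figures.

pH = pKa + log(r) ⇒ log(r) = 3.22 − 3.41 = -0.19
r = [OCN-]/[HOCN] = 10^(-0.19) = 0.646

ratio = 0.65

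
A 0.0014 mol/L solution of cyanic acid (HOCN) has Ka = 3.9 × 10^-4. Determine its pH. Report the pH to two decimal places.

pH = 3.24

HOCN ⇌ OCN- + H+
Ka = [H+]²/(0.0014 − [H+]) = 3.9 × 10^-4
[H+] is not negligible relative to C₀; solve [H+]² + 0.00039·[H+] − 5.46e-07 = 0.
[H+] = [−0.00039 + √(0.00039² + 2.18e-06)]/2 = 5.69 × 10^-4 M
pH = −log[H+] = −log(5.69 × 10^-4) = 3.24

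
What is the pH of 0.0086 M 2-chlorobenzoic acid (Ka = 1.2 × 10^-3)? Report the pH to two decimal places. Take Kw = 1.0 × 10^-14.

pH = 2.57

ClC6H4COOH ⇌ ClC6H4COO- + H+
Let x = [H+] at equilibrium. Ka = x²/(0.0086 − x).
x is not negligible relative to C₀; solve x² + 0.0012·x − 1.03e-05 = 0.
x = (−Ka + √(Ka² + 4·Ka·C₀))/2 = 2.67 × 10^-3 M
pH = −log[H+] = −log(2.67 × 10^-3) = 2.57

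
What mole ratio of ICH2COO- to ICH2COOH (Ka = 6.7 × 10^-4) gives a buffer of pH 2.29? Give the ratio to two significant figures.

ratio = 0.13

pKa = -log(6.7 × 10^-4) = 3.174
pH = pKa + log(r) ⇒ log(r) = 2.29 − 3.174 = -0.884
r = [ICH2COO-]/[ICH2COOH] = 10^(-0.884) = 0.131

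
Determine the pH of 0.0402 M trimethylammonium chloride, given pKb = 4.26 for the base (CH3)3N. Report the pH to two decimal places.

(CH3)3NH+ is the conjugate acid of the weak base (CH3)3N.
Kb = 10^(−4.26) = 5.50 × 10^-5
Ka = Kw/Kb = 1.0×10^-14 / 5.50 × 10^-5 = 1.82 × 10^-10
From the ICE table, Ka = [H+]²/(0.0402 − [H+]) = 1.82 × 10^-10.
Assume [H+] ≪ 0.0402: [H+] ≈ √(1.82 × 10^-10 × 0.0402) = 2.70 × 10^-6 M
pH = −log(2.70 × 10^-6) = 5.57

pH = 5.57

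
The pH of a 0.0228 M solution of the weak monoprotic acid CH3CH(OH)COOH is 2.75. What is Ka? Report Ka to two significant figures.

Ka = 1.5 × 10^-4

[H+] = 10^(-2.75) = 1.78 × 10^-3 M
At equilibrium [HA] = 0.0228 − 1.78 × 10^-3 = 2.10 × 10^-2 M
Ka = [H+][A-]/[HA] = (1.78 × 10^-3)² / 2.10 × 10^-2 = 1.5 × 10^-4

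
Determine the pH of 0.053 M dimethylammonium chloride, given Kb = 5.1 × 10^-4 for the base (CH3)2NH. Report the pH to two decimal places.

pH = 5.99

(CH3)2NH2+ is the conjugate acid of the weak base (CH3)2NH.
Ka = Kw/Kb = 1.0×10^-14 / 5.1 × 10^-4 = 1.96 × 10^-11
Ka = x²/(0.053 − x) = 1.96 × 10^-11
Assume x ≪ 0.053: x ≈ √(1.96 × 10^-11 × 0.053) = 1.02 × 10^-6 M
Check: 0.0019% ionized — well under 5%, approximation valid.
pH = −log[H+] = −log(1.02 × 10^-6) = 5.99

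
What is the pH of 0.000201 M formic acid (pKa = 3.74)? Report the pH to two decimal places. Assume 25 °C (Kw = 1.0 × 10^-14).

pH = 3.92

HCOOH ⇌ HCOO- + H+
Ka = 10^(−3.74) = 1.82 × 10^-4
Ka = [H+]²/(0.000201 − [H+]) = 1.82 × 10^-4
Here C₀/Ka ≈ 1.1, so the small-[H+] approximation fails. Use the quadratic:
[H+] = [−0.000182 + √(0.000182² + 1.46e-07)]/2 = 1.21 × 10^-4 M
pH = −log[H+] = −log(1.21 × 10^-4) = 3.92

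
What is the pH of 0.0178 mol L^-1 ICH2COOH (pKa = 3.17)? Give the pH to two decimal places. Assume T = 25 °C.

pH = 2.50

ICH2COOH ⇌ ICH2COO- + H+
Ka = 10^(−3.17) = 6.76 × 10^-4
From the ICE table, Ka = [H+]²/(0.0178 − [H+]) = 6.76 × 10^-4.
The 5% rule fails; solving [H+]² + Ka·[H+] − Ka·C₀ = 0 exactly:
[H+] = [−0.000676 + √(0.000676² + 4.81e-05)]/2 = 3.15 × 10^-3 M
pH = −log[H+] = −log(3.15 × 10^-3) = 2.50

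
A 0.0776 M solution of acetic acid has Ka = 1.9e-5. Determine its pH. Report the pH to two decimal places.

pH = 2.92

CH3COOH ⇌ CH3COO- + H+
Let x = [H+] at equilibrium. Ka = x²/(0.0776 − x).
Neglecting x in the denominator: x = √(1.9 × 10^-5 × 0.0776) = 1.21 × 10^-3 M
pH = −log[H+] = −log(1.21 × 10^-3) = 2.92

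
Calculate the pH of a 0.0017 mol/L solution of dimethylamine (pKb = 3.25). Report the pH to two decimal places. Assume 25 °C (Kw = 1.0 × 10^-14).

(CH3)2NH + H2O ⇌ (CH3)2NH2+ + OH-
Kb = 10^(−3.25) = 5.62 × 10^-4
From the ICE table, Kb = [OH-]²/(0.0017 − [OH-]) = 5.62 × 10^-4.
Here C₀/Kb ≈ 3.02, so the small-[OH-] approximation fails. Use the quadratic:
[OH-] = (−Kb + √(Kb² + 4·Kb·C₀))/2 = 7.36 × 10^-4 M
pOH = −log(7.36 × 10^-4) = 3.13; pH = 14.00 − 3.13 = 10.87

pH = 10.87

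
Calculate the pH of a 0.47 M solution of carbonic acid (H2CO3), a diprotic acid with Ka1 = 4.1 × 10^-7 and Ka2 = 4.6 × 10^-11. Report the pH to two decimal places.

pH = 3.36

Ka1 ≫ Ka2, so treat the first dissociation as the only significant source of H+.
Ka1 = x²/(0.47 − x) = 4.1 × 10^-7
x ≈ √(4.1 × 10^-7 × 0.47) = 4.39 × 10^-4 M
pH = −log(4.39 × 10^-4) = 3.36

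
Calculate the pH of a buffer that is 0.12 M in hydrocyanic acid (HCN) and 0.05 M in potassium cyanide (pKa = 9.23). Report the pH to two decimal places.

pH = 8.85

Using pH = pKa + log([base]/[acid]) with [base]/[acid] = 0.05/0.12:
pH = 9.23 + (-0.380) = 8.85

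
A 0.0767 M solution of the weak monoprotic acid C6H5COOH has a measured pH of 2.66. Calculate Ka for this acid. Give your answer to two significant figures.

Ka = 6.4 × 10^-5

[H+] = 10^(-2.66) = 2.19 × 10^-3 M
At equilibrium [HA] = 0.0767 − 2.19 × 10^-3 = 7.45 × 10^-2 M
Ka = [H+][A-]/[HA] = (2.19 × 10^-3)² / 7.45 × 10^-2 = 6.4 × 10^-5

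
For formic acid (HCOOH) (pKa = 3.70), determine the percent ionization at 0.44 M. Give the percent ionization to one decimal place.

2.1%

HCOOH ⇌ HCOO- + H+; let x = [H+] at equilibrium.
Ka = 10^(−3.70) = 2.00 × 10^-4
x ≈ √(Ka·C₀) = √(2.00 × 10^-4 × 0.44) = 9.38 × 10^-3 M
% ionization = x/C₀ × 100% = 9.38 × 10^-3/0.44 × 100% = 2.1%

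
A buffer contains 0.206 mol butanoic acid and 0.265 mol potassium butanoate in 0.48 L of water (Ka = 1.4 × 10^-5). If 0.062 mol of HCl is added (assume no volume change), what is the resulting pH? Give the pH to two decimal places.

Added H+ converts CH3(CH2)2COO- to CH3(CH2)2COOH: CH3(CH2)2COOH → 0.268 mol, CH3(CH2)2COO- → 0.203 mol.
pKa = −log(1.4 × 10^-5) = 4.854
pH = pKa + log([A⁻]/[HA]) = 4.854 + log(0.203/0.268) = 4.854 -0.121

pH = 4.73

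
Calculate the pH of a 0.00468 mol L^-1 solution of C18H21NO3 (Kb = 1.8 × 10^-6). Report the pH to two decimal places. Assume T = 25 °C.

C18H21NO3 + H2O ⇌ C18H22NO3+ + OH-
Let x = [OH-] at equilibrium. Kb = x²/(0.00468 − x).
Since Kb ≪ C₀, x ≈ √(Kb·C₀) = 9.18 × 10^-5 M.
Check: 2% ionized — well under 5%, approximation valid.
pOH = −log(9.18 × 10^-5) = 4.04; pH = 14.00 − 4.04 = 9.96

pH = 9.96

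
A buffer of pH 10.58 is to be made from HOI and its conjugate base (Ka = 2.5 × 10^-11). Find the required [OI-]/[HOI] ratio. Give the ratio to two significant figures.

ratio = 0.95

pKa = -log(2.5 × 10^-11) = 10.602
pH = pKa + log(r) ⇒ log(r) = 10.58 − 10.602 = -0.022
r = [OI-]/[HOI] = 10^(-0.022) = 0.951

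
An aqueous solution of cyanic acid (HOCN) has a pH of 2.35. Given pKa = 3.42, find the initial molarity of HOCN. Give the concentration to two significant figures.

C₀ = 5.7 × 10^-2 M

[H+] = 10^(-2.35) = 4.47 × 10^-3 M = x
Ka = 10^(−3.42) = 3.80 × 10^-4
Ka = x²/(C₀ − x) ⇒ C₀ = x + x²/Ka
C₀ = 4.47 × 10^-3 + (4.47 × 10^-3)²/(3.80 × 10^-4) = 5.71 × 10^-2 M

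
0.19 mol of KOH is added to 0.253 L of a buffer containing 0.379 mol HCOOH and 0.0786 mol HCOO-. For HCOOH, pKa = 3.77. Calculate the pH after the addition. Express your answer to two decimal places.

After neutralization: n(HCOOH) = 0.189 mol, n(HCOO-) = 0.269 mol.
Henderson–Hasselbalch with mole ratio 0.269/0.189: pH = 3.77 + (+0.153)

pH = 3.92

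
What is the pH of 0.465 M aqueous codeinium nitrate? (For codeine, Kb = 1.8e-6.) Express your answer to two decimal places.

pH = 4.29

C18H22NO3+ is the conjugate acid of the weak base C18H21NO3.
Ka = Kw/Kb = 1.0×10^-14 / 1.8 × 10^-6 = 5.56 × 10^-9
Ka = x²/(0.465 − x) = 5.56 × 10^-9
Neglecting x in the denominator: x = √(5.56 × 10^-9 × 0.465) = 5.08 × 10^-5 M
Check: 0.011% ionized — well under 5%, approximation valid.
pH = −log[H+] = −log(5.08 × 10^-5) = 4.29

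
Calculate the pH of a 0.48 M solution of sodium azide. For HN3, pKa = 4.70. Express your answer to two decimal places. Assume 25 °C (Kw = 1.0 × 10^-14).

pH = 9.19

N3- is the conjugate base of the weak acid HN3.
Ka = 10^(−4.70) = 2.00 × 10^-5
Kb = Kw/Ka = 1.0×10^-14 / 2.00 × 10^-5 = 5.00 × 10^-10
Kb = [OH-]²/(0.48 − [OH-]) = 5.00 × 10^-10
Assume [OH-] ≪ 0.48: [OH-] ≈ √(5.00 × 10^-10 × 0.48) = 1.55 × 10^-5 M
pOH = −log(1.55 × 10^-5) = 4.81; pH = 14.00 − 4.81 = 9.19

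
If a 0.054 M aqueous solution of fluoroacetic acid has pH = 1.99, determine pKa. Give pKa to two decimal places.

pKa = 2.62

[H+] = 10^(-1.99) = 1.02 × 10^-2 M
At equilibrium [HA] = 0.054 − 1.02 × 10^-2 = 4.38 × 10^-2 M
Ka = [H+][A-]/[HA] = (1.02 × 10^-2)² / 4.38 × 10^-2 = 2.38 × 10^-3
pKa = -log(2.38 × 10^-3) = 2.62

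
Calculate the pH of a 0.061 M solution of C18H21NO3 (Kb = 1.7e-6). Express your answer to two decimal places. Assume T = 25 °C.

C18H21NO3 + H2O ⇌ C18H22NO3+ + OH-
Let x = [OH-] at equilibrium. Kb = x²/(0.061 − x).
Neglecting x in the denominator: x = √(1.7 × 10^-6 × 0.061) = 3.22 × 10^-4 M
Check: 0.53% ionized — well under 5%, approximation valid.
pOH = 3.49, so pH = 14.00 − pOH = 10.51

pH = 10.51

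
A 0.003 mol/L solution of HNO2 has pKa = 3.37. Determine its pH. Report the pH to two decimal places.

HNO2 ⇌ NO2- + H+
Ka = 10^(−3.37) = 4.27 × 10^-4
From the ICE table, Ka = [H+]²/(0.003 − [H+]) = 4.27 × 10^-4.
[H+] is not negligible relative to C₀; solve [H+]² + 0.000427·[H+] − 1.28e-06 = 0.
[H+] = (−Ka + √(Ka² + 4·Ka·C₀))/2 = 9.38 × 10^-4 M
pH = −log(9.38 × 10^-4) = 3.03

pH = 3.03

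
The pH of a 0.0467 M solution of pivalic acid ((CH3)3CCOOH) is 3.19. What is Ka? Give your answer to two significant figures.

[H+] = 10^(-3.19) = 6.46 × 10^-4 M
At equilibrium [HA] = 0.0467 − 6.46 × 10^-4 = 4.61 × 10^-2 M
Ka = [H+][A-]/[HA] = (6.46 × 10^-4)² / 4.61 × 10^-2 = 9.1 × 10^-6

Ka = 9.1 × 10^-6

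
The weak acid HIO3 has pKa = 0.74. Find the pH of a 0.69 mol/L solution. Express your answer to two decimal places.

pH = 0.56

HIO3 ⇌ IO3- + H+
Ka = 10^(−0.74) = 1.82 × 10^-1
From the ICE table, Ka = [H+]²/(0.69 − [H+]) = 1.82 × 10^-1.
[H+] is not negligible relative to C₀; solve [H+]² + 0.182·[H+] − 0.126 = 0.
[H+] = [−0.182 + √(0.182² + 0.502)]/2 = 2.75 × 10^-1 M
pH = −log(2.75 × 10^-1) = 0.56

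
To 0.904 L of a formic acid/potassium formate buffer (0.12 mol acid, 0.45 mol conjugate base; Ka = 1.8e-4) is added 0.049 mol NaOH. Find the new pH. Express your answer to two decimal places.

After neutralization: n(HCOOH) = 0.071 mol, n(HCOO-) = 0.499 mol.
pKa = −log(1.8 × 10^-4) = 3.745
pH = pKa + log(n_HCOO-/n_HCOOH) = 3.745 + log(0.499/0.071) = 3.745 + (+0.847)

pH = 4.59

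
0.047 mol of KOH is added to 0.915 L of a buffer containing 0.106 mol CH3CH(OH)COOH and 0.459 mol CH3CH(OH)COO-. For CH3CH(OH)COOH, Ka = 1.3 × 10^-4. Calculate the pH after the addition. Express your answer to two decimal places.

pH = 4.82

After neutralization: n(CH3CH(OH)COOH) = 0.059 mol, n(CH3CH(OH)COO-) = 0.506 mol.
pKa = −log(1.3 × 10^-4) = 3.886
pH = pKa + log(n_CH3CH(OH)COO-/n_CH3CH(OH)COOH) = 3.886 + log(0.506/0.059) = 3.886 + (+0.933)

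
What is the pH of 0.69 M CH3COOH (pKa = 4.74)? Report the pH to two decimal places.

CH3COOH ⇌ CH3COO- + H+
Ka = 10^(−4.74) = 1.82 × 10^-5
From the ICE table, Ka = [H+]²/(0.69 − [H+]) = 1.82 × 10^-5.
Since Ka ≪ C₀, [H+] ≈ √(Ka·C₀) = 3.54 × 10^-3 M.
([H+]/C₀ = 0.51% < 5%, so the approximation holds.)
pH = −log[H+] = −log(3.54 × 10^-3) = 2.45

pH = 2.45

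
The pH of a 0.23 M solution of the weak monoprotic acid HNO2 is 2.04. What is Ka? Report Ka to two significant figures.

Ka = 3.8 × 10^-4

[H+] = 10^(-2.04) = 9.12 × 10^-3 M
At equilibrium [HA] = 0.23 − 9.12 × 10^-3 = 2.21 × 10^-1 M
Ka = [H+][A-]/[HA] = (9.12 × 10^-3)² / 2.21 × 10^-1 = 3.8 × 10^-4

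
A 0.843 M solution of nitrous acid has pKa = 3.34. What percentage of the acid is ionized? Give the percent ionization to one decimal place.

HNO2 ⇌ NO2- + H+; let x = [H+] at equilibrium.
Ka = 10^(−3.34) = 4.57 × 10^-4
x ≈ √(Ka·C₀) = √(4.57 × 10^-4 × 0.843) = 1.96 × 10^-2 M
% ionization = x/C₀ × 100% = 1.96 × 10^-2/0.843 × 100% = 2.3%

2.3%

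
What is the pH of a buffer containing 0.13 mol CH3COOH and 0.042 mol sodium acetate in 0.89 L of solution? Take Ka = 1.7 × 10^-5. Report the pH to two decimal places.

pKa = −log(1.7 × 10^-5) = 4.770
pH = pKa + log([A⁻]/[HA]) = 4.770 + log(0.042/0.13)
pH = 4.770 + (-0.491) = 4.28

pH = 4.28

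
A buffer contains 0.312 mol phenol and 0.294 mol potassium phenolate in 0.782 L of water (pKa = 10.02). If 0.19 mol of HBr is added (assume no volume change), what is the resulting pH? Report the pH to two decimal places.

pH = 9.34

Added H+ converts C6H5O- to C6H5OH: C6H5OH → 0.502 mol, C6H5O- → 0.104 mol.
pH = pKa + log([A⁻]/[HA]) = 10.02 + log(0.104/0.502) = 10.02 -0.684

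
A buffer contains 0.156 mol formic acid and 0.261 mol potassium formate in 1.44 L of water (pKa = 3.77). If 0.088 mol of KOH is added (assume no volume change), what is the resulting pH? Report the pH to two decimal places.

pH = 4.48

OH- converts HCOOH to HCOO-: HCOOH → 0.068 mol, HCOO- → 0.349 mol.
Henderson–Hasselbalch with mole ratio 0.349/0.068: pH = 3.77 + (+0.710)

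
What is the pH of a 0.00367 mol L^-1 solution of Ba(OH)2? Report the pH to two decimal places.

pH = 11.87

Ba(OH)2 is a strong base (each formula unit releases 2 OH-); [OH-] = 0.00734 M.
pOH = -log(0.00734) = 2.13
pH = 14.00 - 2.13 = 11.87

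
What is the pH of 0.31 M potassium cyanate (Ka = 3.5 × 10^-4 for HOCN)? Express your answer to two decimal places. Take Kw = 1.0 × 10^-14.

OCN- is the conjugate base of the weak acid HOCN.
Kb = Kw/Ka = 1.0×10^-14 / 3.5 × 10^-4 = 2.86 × 10^-11
Kb = x²/(0.31 − x) = 2.86 × 10^-11
Neglecting x in the denominator: x = √(2.86 × 10^-11 × 0.31) = 2.98 × 10^-6 M
pOH = −log(2.98 × 10^-6) = 5.53; pH = 14.00 − 5.53 = 8.47

pH = 8.47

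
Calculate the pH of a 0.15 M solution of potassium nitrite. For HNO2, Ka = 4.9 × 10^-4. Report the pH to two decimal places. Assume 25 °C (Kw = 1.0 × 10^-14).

NO2- is the conjugate base of the weak acid HNO2.
Kb = Kw/Ka = 1.0×10^-14 / 4.9 × 10^-4 = 2.04 × 10^-11
Let x = [OH-] at equilibrium. Kb = x²/(0.15 − x).
Assume x ≪ 0.15: x ≈ √(2.04 × 10^-11 × 0.15) = 1.75 × 10^-6 M
pOH = −log(1.75 × 10^-6) = 5.76; pH = 14.00 − 5.76 = 8.24

pH = 8.24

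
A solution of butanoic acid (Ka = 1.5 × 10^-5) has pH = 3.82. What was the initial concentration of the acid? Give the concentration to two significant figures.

C₀ = 1.7 × 10^-3 M

[H+] = 10^(-3.82) = 1.51 × 10^-4 M = x
Ka = x²/(C₀ − x) ⇒ C₀ = x + x²/Ka
C₀ = 1.51 × 10^-4 + (1.51 × 10^-4)²/(1.5 × 10^-5) = 1.67 × 10^-3 M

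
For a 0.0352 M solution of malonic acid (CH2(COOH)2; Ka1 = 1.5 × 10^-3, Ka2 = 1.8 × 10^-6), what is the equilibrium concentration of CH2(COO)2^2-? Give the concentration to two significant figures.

1.8 × 10^-6 M

First ionization gives [H+] ≈ [CH2(COOH)COO-] = 6.55 × 10^-3 M.
Second step: Ka2 = [H+][CH2(COO)2^2-]/[CH2(COOH)COO-] ≈ [CH2(COO)2^2-] (since [H+] ≈ [CH2(COOH)COO-]).
So [CH2(COO)2^2-] ≈ Ka2.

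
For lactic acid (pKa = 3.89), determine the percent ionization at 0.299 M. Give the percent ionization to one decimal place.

CH3CH(OH)COOH ⇌ CH3CH(OH)COO- + H+; let x = [H+] at equilibrium.
Ka = 10^(−3.89) = 1.29 × 10^-4
x ≈ √(Ka·C₀) = √(1.29 × 10^-4 × 0.299) = 6.21 × 10^-3 M
Fraction ionized = 6.21 × 10^-3 / 0.299 = 0.0208 → 2.1%

2.1%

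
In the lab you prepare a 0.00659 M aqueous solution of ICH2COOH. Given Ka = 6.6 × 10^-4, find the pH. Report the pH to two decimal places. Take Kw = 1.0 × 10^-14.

ICH2COOH ⇌ ICH2COO- + H+
From the ICE table, Ka = [H+]²/(0.00659 − [H+]) = 6.6 × 10^-4.
The 5% rule fails; solving [H+]² + Ka·[H+] − Ka·C₀ = 0 exactly:
[H+] = [−0.00066 + √(0.00066² + 1.74e-05)]/2 = 1.78 × 10^-3 M
pH = −log(1.78 × 10^-3) = 2.75

pH = 2.75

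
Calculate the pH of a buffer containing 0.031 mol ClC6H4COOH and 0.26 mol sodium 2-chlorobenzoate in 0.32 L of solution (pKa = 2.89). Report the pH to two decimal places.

pH = 3.81

pH = pKa + log([A⁻]/[HA]) = 2.89 + log(0.26/0.031)
pH = 2.89 + (+0.924) = 3.81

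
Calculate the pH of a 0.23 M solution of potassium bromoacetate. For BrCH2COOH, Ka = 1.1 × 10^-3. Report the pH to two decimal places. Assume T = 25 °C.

BrCH2COO- is the conjugate base of the weak acid BrCH2COOH.
Kb = Kw/Ka = 1.0×10^-14 / 1.1 × 10^-3 = 9.09 × 10^-12
From the ICE table, Kb = x²/(0.23 − x) = 9.09 × 10^-12.
Assume x ≪ 0.23: x ≈ √(9.09 × 10^-12 × 0.23) = 1.45 × 10^-6 M
pOH = −log(1.45 × 10^-6) = 5.84; pH = 14.00 − 5.84 = 8.16

pH = 8.16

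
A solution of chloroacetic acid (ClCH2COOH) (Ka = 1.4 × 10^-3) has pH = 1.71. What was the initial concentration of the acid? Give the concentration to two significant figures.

C₀ = 2.9 × 10^-1 M

[H+] = 10^(-1.71) = 1.95 × 10^-2 M = x
Ka = x²/(C₀ − x) ⇒ C₀ = x + x²/Ka
C₀ = 1.95 × 10^-2 + (1.95 × 10^-2)²/(1.4 × 10^-3) = 2.91 × 10^-1 M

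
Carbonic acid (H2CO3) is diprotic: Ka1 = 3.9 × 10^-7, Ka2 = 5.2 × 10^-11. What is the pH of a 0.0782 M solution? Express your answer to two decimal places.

Ka1 ≫ Ka2, so treat the first dissociation as the only significant source of H+.
Ka1 = x²/(0.0782 − x) = 3.9 × 10^-7
x ≈ √(3.9 × 10^-7 × 0.0782) = 1.75 × 10^-4 M
pH = −log(1.75 × 10^-4) = 3.76

pH = 3.76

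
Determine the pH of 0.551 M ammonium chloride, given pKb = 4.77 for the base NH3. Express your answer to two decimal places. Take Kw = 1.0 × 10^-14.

NH4+ is the conjugate acid of the weak base NH3.
Kb = 10^(−4.77) = 1.70 × 10^-5
Ka = Kw/Kb = 1.0×10^-14 / 1.70 × 10^-5 = 5.88 × 10^-10
Let x = [H+] at equilibrium. Ka = x²/(0.551 − x).
Since Ka ≪ C₀, x ≈ √(Ka·C₀) = 1.80 × 10^-5 M.
pH = −log[H+] = −log(1.80 × 10^-5) = 4.74

pH = 4.74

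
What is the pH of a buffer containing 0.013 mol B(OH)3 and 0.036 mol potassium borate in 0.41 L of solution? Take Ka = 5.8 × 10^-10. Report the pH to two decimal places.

pKa = −log(5.8 × 10^-10) = 9.237
Using pH = pKa + log([base]/[acid]) with [base]/[acid] = 0.036/0.013:
pH = 9.237 + (+0.442) = 9.68

pH = 9.68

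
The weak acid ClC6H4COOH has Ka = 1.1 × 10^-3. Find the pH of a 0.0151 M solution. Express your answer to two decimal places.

ClC6H4COOH ⇌ ClC6H4COO- + H+
From the ICE table, Ka = [H+]²/(0.0151 − [H+]) = 1.1 × 10^-3.
The 5% rule fails; solving [H+]² + Ka·[H+] − Ka·C₀ = 0 exactly:
[H+] = (−Ka + √(Ka² + 4·Ka·C₀))/2 = 3.56 × 10^-3 M
pH = −log(3.56 × 10^-3) = 2.45

pH = 2.45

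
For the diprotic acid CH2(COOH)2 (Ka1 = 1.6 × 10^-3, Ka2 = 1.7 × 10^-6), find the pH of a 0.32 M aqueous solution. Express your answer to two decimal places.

pH = 1.66

Ka1 ≫ Ka2, so treat the first dissociation as the only significant source of H+.
Ka1 = x²/(0.32 − x) = 1.6 × 10^-3
Solving the quadratic: x = (−Ka1 + √(Ka1² + 4·Ka1·C₀))/2 = 2.18 × 10^-2 M
pH = −log(2.18 × 10^-2) = 1.66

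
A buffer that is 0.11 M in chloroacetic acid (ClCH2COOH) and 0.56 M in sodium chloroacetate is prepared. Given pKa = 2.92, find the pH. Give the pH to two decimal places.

pH = 3.63

Using pH = pKa + log([base]/[acid]) with [base]/[acid] = 0.56/0.11:
pH = 2.92 + (+0.707) = 3.63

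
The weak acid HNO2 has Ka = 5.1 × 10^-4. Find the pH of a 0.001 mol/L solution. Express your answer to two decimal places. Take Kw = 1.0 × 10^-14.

HNO2 ⇌ NO2- + H+
Ka = x²/(0.001 − x) = 5.1 × 10^-4
The 5% rule fails; solving x² + Ka·x − Ka·C₀ = 0 exactly:
x = [−0.00051 + √(0.00051² + 2.04e-06)]/2 = 5.03 × 10^-4 M
pH = −log(5.03 × 10^-4) = 3.30

pH = 3.30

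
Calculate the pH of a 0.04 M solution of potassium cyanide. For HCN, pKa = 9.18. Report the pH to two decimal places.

pH = 10.89

CN- is the conjugate base of the weak acid HCN.
Ka = 10^(−9.18) = 6.61 × 10^-10
Kb = Kw/Ka = 1.0×10^-14 / 6.61 × 10^-10 = 1.51 × 10^-5
From the ICE table, Kb = x²/(0.04 − x) = 1.51 × 10^-5.
Since Kb ≪ C₀, x ≈ √(Kb·C₀) = 7.77 × 10^-4 M.
(x/C₀ = 1.9% < 5%, so the approximation holds.)
pOH = 3.11, so pH = 14.00 − pOH = 10.89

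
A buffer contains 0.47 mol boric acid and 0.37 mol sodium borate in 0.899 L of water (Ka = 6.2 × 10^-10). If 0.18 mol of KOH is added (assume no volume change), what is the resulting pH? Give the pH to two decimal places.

OH- converts B(OH)3 to B(OH)4-: B(OH)3 → 0.29 mol, B(OH)4- → 0.55 mol.
pKa = −log(6.2 × 10^-10) = 9.208
pH = pKa + log(n_B(OH)4-/n_B(OH)3) = 9.208 + log(0.55/0.29) = 9.208 + (+0.278)

pH = 9.49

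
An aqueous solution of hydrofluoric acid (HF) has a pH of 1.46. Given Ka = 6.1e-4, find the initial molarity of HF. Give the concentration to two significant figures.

C₀ = 2.0 M

[H+] = 10^(-1.46) = 3.47 × 10^-2 M = x
Ka = x²/(C₀ − x) ⇒ C₀ = x + x²/Ka
C₀ = 3.47 × 10^-2 + (3.47 × 10^-2)²/(6.1 × 10^-4) = 2.01 M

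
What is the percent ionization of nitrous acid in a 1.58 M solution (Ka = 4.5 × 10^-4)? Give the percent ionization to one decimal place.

HNO2 ⇌ NO2- + H+; let x = [H+] at equilibrium.
x ≈ √(Ka·C₀) = √(4.5 × 10^-4 × 1.58) = 2.67 × 10^-2 M
Fraction ionized = 2.67 × 10^-2 / 1.58 = 0.0169 → 1.7%

1.7%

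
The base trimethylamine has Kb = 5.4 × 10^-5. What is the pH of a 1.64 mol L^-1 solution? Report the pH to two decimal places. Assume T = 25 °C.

(CH3)3N + H2O ⇌ (CH3)3NH+ + OH-
Let x = [OH-] at equilibrium. Kb = x²/(1.64 − x).
Assume x ≪ 1.64: x ≈ √(5.4 × 10^-5 × 1.64) = 9.41 × 10^-3 M
pOH = −log(9.41 × 10^-3) = 2.03; pH = 14.00 − 2.03 = 11.97

pH = 11.97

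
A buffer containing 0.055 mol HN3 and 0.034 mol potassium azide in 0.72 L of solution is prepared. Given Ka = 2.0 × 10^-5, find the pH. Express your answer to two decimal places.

pH = 4.49

pKa = −log(2.0 × 10^-5) = 4.699
Using pH = pKa + log([base]/[acid]) with [base]/[acid] = 0.034/0.055:
pH = 4.699 + (-0.209) = 4.49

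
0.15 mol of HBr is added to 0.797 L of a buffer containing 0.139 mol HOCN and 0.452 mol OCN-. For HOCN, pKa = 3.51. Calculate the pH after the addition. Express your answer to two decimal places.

pH = 3.53

Added H+ converts OCN- to HOCN: HOCN → 0.289 mol, OCN- → 0.302 mol.
Henderson–Hasselbalch with mole ratio 0.302/0.289: pH = 3.51 + (+0.019)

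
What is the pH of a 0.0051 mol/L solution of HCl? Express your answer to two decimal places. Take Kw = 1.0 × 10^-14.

HCl is a strong acid and dissociates completely, so [H+] = 0.0051 M.
pH = -log(0.0051) = 2.29

pH = 2.29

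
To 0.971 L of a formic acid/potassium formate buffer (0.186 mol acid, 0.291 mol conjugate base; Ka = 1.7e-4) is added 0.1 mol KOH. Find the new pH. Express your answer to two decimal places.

pH = 4.43

OH- converts HCOOH to HCOO-: HCOOH → 0.086 mol, HCOO- → 0.391 mol.
pKa = −log(1.7 × 10^-4) = 3.770
Henderson–Hasselbalch with mole ratio 0.391/0.086: pH = 3.770 + (+0.658)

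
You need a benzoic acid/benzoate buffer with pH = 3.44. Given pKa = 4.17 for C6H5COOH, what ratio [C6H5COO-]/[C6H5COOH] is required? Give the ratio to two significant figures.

pH = pKa + log(r) ⇒ log(r) = 3.44 − 4.17 = -0.73
r = [C6H5COO-]/[C6H5COOH] = 10^(-0.73) = 0.186

ratio = 0.19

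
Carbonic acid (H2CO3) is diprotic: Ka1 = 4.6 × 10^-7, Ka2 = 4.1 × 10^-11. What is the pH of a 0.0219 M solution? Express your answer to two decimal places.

Ka1 ≫ Ka2, so treat the first dissociation as the only significant source of H+.
Ka1 = x²/(0.0219 − x) = 4.6 × 10^-7
x ≈ √(4.6 × 10^-7 × 0.0219) = 1.00 × 10^-4 M
pH = −log(1.00 × 10^-4) = 4.00

pH = 4.00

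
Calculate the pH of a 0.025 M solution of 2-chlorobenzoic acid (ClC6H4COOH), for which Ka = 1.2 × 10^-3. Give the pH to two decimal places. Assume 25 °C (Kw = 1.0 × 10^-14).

ClC6H4COOH ⇌ ClC6H4COO- + H+
From the ICE table, Ka = [H+]²/(0.025 − [H+]) = 1.2 × 10^-3.
Here C₀/Ka ≈ 20.8, so the small-[H+] approximation fails. Use the quadratic:
[H+] = (−Ka + √(Ka² + 4·Ka·C₀))/2 = 4.91 × 10^-3 M
pH = −log(4.91 × 10^-3) = 2.31

pH = 2.31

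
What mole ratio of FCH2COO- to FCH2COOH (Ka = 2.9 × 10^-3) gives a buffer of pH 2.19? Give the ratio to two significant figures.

ratio = 0.45

pKa = -log(2.9 × 10^-3) = 2.538
pH = pKa + log(r) ⇒ log(r) = 2.19 − 2.538 = -0.348
r = [FCH2COO-]/[FCH2COOH] = 10^(-0.348) = 0.449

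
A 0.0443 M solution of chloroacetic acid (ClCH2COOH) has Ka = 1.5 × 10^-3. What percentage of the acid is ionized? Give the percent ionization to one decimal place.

16.8%

ClCH2COOH ⇌ ClCH2COO- + H+; let x = [H+] at equilibrium.
Ka = x²/(C₀ − x); solving the quadratic gives x = 7.44 × 10^-3 M.
Fraction ionized = 7.44 × 10^-3 / 0.0443 = 0.1679 → 16.8%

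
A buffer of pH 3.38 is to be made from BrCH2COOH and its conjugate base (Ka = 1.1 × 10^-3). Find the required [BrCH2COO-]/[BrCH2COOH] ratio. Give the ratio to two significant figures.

ratio = 2.6

pKa = -log(1.1 × 10^-3) = 2.959
pH = pKa + log(r) ⇒ log(r) = 3.38 − 2.959 = +0.421
r = [BrCH2COO-]/[BrCH2COOH] = 10^(+0.421) = 2.64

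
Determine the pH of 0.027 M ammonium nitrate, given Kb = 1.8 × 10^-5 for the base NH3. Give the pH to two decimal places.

pH = 5.41

NH4+ is the conjugate acid of the weak base NH3.
Ka = Kw/Kb = 1.0×10^-14 / 1.8 × 10^-5 = 5.56 × 10^-10
From the ICE table, Ka = x²/(0.027 − x) = 5.56 × 10^-10.
Assume x ≪ 0.027: x ≈ √(5.56 × 10^-10 × 0.027) = 3.87 × 10^-6 M
Check: 0.014% ionized — well under 5%, approximation valid.
pH = −log(3.87 × 10^-6) = 5.41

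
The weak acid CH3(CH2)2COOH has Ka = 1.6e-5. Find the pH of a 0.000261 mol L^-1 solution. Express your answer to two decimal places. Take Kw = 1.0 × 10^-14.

pH = 4.24

CH3(CH2)2COOH ⇌ CH3(CH2)2COO- + H+
Ka = [H+]²/(0.000261 − [H+]) = 1.6 × 10^-5
[H+] is not negligible relative to C₀; solve [H+]² + 1.6e-05·[H+] − 4.18e-09 = 0.
[H+] = (−Ka + √(Ka² + 4·Ka·C₀))/2 = 5.71 × 10^-5 M
pH = −log[H+] = −log(5.71 × 10^-5) = 4.24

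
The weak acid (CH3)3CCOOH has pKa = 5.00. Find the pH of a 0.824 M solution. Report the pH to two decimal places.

pH = 2.54

(CH3)3CCOOH ⇌ (CH3)3CCOO- + H+
Ka = 10^(−5.00) = 1.00 × 10^-5
Let x = [H+] at equilibrium. Ka = x²/(0.824 − x).
Assume x ≪ 0.824: x ≈ √(1.00 × 10^-5 × 0.824) = 2.87 × 10^-3 M
pH = −log(2.87 × 10^-3) = 2.54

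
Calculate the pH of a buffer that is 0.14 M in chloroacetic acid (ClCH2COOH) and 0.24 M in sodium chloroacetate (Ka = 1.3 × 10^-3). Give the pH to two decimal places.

pKa = −log(1.3 × 10^-3) = 2.886
Henderson–Hasselbalch: pH = pKa + log([ClCH2COO-]/[ClCH2COOH]) = 2.886 + log(0.24/0.14)
pH = 2.886 + (+0.234) = 3.12

pH = 3.12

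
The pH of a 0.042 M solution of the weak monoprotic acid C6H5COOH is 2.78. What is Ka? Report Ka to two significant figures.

Ka = 6.8 × 10^-5

[H+] = 10^(-2.78) = 1.66 × 10^-3 M
At equilibrium [HA] = 0.042 − 1.66 × 10^-3 = 4.03 × 10^-2 M
Ka = [H+][A-]/[HA] = (1.66 × 10^-3)² / 4.03 × 10^-2 = 6.8 × 10^-5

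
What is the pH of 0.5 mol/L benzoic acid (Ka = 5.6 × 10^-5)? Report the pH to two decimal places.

C6H5COOH ⇌ C6H5COO- + H+
From the ICE table, Ka = x²/(0.5 − x) = 5.6 × 10^-5.
Since Ka ≪ C₀, x ≈ √(Ka·C₀) = 5.29 × 10^-3 M.
pH = −log(5.29 × 10^-3) = 2.28

pH = 2.28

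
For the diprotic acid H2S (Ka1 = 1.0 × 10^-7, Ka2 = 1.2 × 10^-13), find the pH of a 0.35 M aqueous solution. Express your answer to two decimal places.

Since Ka1 ≫ Ka2, the first ionization dominates [H+].
Ka1 = x²/(0.35 − x) = 1.0 × 10^-7
x ≈ √(1.0 × 10^-7 × 0.35) = 1.87 × 10^-4 M
pH = −log(1.87 × 10^-4) = 3.73

pH = 3.73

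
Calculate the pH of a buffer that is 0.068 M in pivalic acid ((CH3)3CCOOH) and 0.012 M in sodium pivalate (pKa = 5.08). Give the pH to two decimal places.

pH = 4.33

Using pH = pKa + log([base]/[acid]) with [base]/[acid] = 0.012/0.068:
pH = 5.08 + (-0.753) = 4.33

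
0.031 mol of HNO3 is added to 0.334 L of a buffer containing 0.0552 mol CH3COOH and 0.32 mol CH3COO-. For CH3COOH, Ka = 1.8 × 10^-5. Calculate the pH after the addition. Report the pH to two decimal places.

pH = 5.27

Added H+ converts CH3COO- to CH3COOH: CH3COOH → 0.0862 mol, CH3COO- → 0.289 mol.
pKa = −log(1.8 × 10^-5) = 4.745
pH = pKa + log([A⁻]/[HA]) = 4.745 + log(0.289/0.0862) = 4.745 +0.525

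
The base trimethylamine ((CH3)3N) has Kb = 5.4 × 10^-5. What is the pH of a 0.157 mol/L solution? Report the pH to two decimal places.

pH = 11.46

(CH3)3N + H2O ⇌ (CH3)3NH+ + OH-
Kb = [OH-]²/(0.157 − [OH-]) = 5.4 × 10^-5
Assume [OH-] ≪ 0.157: [OH-] ≈ √(5.4 × 10^-5 × 0.157) = 2.91 × 10^-3 M
pOH = 2.54, so pH = 14.00 − pOH = 11.46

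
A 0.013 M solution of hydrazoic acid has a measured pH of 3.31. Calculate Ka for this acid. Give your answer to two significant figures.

[H+] = 10^(-3.31) = 4.90 × 10^-4 M
At equilibrium [HA] = 0.013 − 4.90 × 10^-4 = 1.25 × 10^-2 M
Ka = [H+][A-]/[HA] = (4.90 × 10^-4)² / 1.25 × 10^-2 = 1.9 × 10^-5

Ka = 1.9 × 10^-5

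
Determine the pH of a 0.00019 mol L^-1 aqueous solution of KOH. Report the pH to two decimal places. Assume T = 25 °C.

pH = 10.28

KOH is a strong base; [OH-] = 0.00019 M.
pOH = -log(0.00019) = 3.72
pH = 14.00 - 3.72 = 10.28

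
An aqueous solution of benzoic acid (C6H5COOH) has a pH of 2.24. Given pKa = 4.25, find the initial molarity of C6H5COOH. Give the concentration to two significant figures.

[H+] = 10^(-2.24) = 5.75 × 10^-3 M = x
Ka = 10^(−4.25) = 5.62 × 10^-5
Ka = x²/(C₀ − x) ⇒ C₀ = x + x²/Ka
C₀ = 5.75 × 10^-3 + (5.75 × 10^-3)²/(5.62 × 10^-5) = 5.94 × 10^-1 M

C₀ = 5.9 × 10^-1 M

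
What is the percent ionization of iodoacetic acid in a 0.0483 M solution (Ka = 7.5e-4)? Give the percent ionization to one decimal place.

11.7%

ICH2COOH ⇌ ICH2COO- + H+; let x = [H+] at equilibrium.
Ka = x²/(C₀ − x); solving the quadratic gives x = 5.66 × 10^-3 M.
% ionization = x/C₀ × 100% = 5.66 × 10^-3/0.0483 × 100% = 11.7%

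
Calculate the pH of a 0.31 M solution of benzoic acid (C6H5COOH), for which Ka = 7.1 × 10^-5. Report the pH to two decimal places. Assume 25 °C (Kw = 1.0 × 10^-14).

pH = 2.33

C6H5COOH ⇌ C6H5COO- + H+
From the ICE table, Ka = [H+]²/(0.31 − [H+]) = 7.1 × 10^-5.
Neglecting [H+] in the denominator: [H+] = √(7.1 × 10^-5 × 0.31) = 4.69 × 10^-3 M
Check: 1.5% ionized — well under 5%, approximation valid.
pH = −log[H+] = −log(4.69 × 10^-3) = 2.33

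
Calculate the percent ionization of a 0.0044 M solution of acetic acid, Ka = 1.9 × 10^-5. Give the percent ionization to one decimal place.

6.4%

CH3COOH ⇌ CH3COO- + H+; let x = [H+] at equilibrium.
Ka = x²/(C₀ − x); solving the quadratic gives x = 2.80 × 10^-4 M.
% ionization = x/C₀ × 100% = 2.80 × 10^-4/0.0044 × 100% = 6.4%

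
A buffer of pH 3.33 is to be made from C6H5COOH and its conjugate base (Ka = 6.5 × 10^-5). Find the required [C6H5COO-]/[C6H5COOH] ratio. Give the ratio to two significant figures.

ratio = 0.14

pKa = -log(6.5 × 10^-5) = 4.187
pH = pKa + log(r) ⇒ log(r) = 3.33 − 4.187 = -0.857
r = [C6H5COO-]/[C6H5COOH] = 10^(-0.857) = 0.139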